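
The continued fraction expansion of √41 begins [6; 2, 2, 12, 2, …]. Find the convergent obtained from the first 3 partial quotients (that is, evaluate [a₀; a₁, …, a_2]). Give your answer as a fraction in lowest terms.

Build up convergents one term at a time:
a_0 = 6: 6/1
a_1 = 2: 13/2
a_2 = 2: 32/5

32/5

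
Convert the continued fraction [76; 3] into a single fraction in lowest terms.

229/3

Work from the innermost term outward:
Start with 3.
76 + 1/(3/1) = 76 + 1/3 = 229/3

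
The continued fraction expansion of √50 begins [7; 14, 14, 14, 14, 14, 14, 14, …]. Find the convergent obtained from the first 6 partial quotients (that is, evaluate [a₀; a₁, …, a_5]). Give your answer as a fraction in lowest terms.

Start with 14.
14 + 1/(14/1) = 14 + 1/14 = 197/14
14 + 1/(197/14) = 14 + 14/197 = 2772/197
14 + 1/(2772/197) = 14 + 197/2772 = 39005/2772
14 + 1/(39005/2772) = 14 + 2772/39005 = 548842/39005
7 + 1/(548842/39005) = 7 + 39005/548842 = 3880899/548842

3880899/548842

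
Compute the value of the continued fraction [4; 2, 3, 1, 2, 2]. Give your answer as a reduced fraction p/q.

262/59

Use the convergent recurrence hₖ = aₖ·hₖ₋₁ + hₖ₋₂ (and likewise for the denominators kₖ):
a_0 = 4: 4/1
a_1 = 2: 9/2
a_2 = 3: 31/7
a_3 = 1: 40/9
a_4 = 2: 111/25
a_5 = 2: 262/59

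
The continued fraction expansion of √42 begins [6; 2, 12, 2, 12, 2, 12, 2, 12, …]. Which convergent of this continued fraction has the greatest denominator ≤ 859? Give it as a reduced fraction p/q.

4206/649

a_0 = 6: 6/1  (≤ bound)
a_1 = 2: 13/2  (≤ bound)
a_2 = 12: 162/25  (≤ bound)
a_3 = 2: 337/52  (≤ bound)
a_4 = 12: 4206/649  (≤ bound)
a_5 = 2: 8749/1350  (> 859, stop)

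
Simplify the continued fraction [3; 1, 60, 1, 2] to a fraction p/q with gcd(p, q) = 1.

737/185

a_0 = 3: 3/1
a_1 = 1: 4/1
a_2 = 60: 243/61
a_3 = 1: 247/62
a_4 = 2: 737/185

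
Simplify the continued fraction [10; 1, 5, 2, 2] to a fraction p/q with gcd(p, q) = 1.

Compute successive convergents:
a_0 = 10: 10/1
a_1 = 1: 11/1
a_2 = 5: 65/6
a_3 = 2: 141/13
a_4 = 2: 347/32

347/32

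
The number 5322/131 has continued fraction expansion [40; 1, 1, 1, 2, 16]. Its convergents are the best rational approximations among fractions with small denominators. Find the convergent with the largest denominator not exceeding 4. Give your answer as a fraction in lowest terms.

a_0 = 40: 40/1  (≤ bound)
a_1 = 1: 41/1  (≤ bound)
a_2 = 1: 81/2  (≤ bound)
a_3 = 1: 122/3  (≤ bound)
a_4 = 2: 325/8  (> 4, stop)

122/3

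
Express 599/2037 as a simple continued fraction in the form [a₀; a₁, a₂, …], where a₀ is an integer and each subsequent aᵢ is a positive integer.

599 ÷ 2037 → quotient 0, remainder 599
2037 ÷ 599 → quotient 3, remainder 240
599 ÷ 240 → quotient 2, remainder 119
240 ÷ 119 → quotient 2, remainder 2
119 ÷ 2 → quotient 59, remainder 1
2 ÷ 1 → quotient 2, remainder 0

[0; 3, 2, 2, 59, 2]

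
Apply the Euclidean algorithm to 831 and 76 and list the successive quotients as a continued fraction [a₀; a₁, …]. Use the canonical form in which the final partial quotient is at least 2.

[10; 1, 14, 5]

831 ÷ 76 → quotient 10, remainder 71
76 ÷ 71 → quotient 1, remainder 5
71 ÷ 5 → quotient 14, remainder 1
5 ÷ 1 → quotient 5, remainder 0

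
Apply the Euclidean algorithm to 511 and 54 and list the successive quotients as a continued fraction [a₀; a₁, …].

511 = 9·54 + 25, so a_0 = 9
54 = 2·25 + 4, so a_1 = 2
25 = 6·4 + 1, so a_2 = 6
4 = 4·1 + 0, so a_3 = 4

[9; 2, 6, 4]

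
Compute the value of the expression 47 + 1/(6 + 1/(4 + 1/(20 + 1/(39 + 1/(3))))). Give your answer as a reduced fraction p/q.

Work from the innermost term outward:
Start with 3.
39 + 1/(3/1) = 39 + 1/3 = 118/3
20 + 1/(118/3) = 20 + 3/118 = 2363/118
4 + 1/(2363/118) = 4 + 118/2363 = 9570/2363
6 + 1/(9570/2363) = 6 + 2363/9570 = 59783/9570
47 + 1/(59783/9570) = 47 + 9570/59783 = 2819371/59783

2819371/59783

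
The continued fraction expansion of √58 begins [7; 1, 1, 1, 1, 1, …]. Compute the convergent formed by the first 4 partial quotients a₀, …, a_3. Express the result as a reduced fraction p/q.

23/3

a_0 = 7: 7/1
a_1 = 1: 8/1
a_2 = 1: 15/2
a_3 = 1: 23/3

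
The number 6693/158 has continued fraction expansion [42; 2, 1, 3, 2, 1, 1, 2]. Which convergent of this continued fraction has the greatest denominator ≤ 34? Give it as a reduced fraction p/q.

1059/25

List convergents until the denominator exceeds the bound:
a_0 = 42: 42/1  (≤ bound)
a_1 = 2: 85/2  (≤ bound)
a_2 = 1: 127/3  (≤ bound)
a_3 = 3: 466/11  (≤ bound)
a_4 = 2: 1059/25  (≤ bound)
a_5 = 1: 1525/36  (> 34, stop)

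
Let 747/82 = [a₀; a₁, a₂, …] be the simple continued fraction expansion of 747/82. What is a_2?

9

⌊747/82⌋ = 9, remainder 9
⌊82/9⌋ = 9, remainder 1
⌊9/1⌋ = 9, remainder 0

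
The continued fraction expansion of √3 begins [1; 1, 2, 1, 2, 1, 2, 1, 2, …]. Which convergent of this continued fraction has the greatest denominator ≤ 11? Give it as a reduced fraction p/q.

19/11

List convergents until the denominator exceeds the bound:
a_0 = 1: 1/1  (≤ bound)
a_1 = 1: 2/1  (≤ bound)
a_2 = 2: 5/3  (≤ bound)
a_3 = 1: 7/4  (≤ bound)
a_4 = 2: 19/11  (≤ bound)
a_5 = 1: 26/15  (> 11, stop)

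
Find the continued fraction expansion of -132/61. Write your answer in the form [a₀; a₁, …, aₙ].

Run the Euclidean algorithm, recording each quotient:
-132 = -3·61 + 51, so a_0 = -3
61 = 1·51 + 10, so a_1 = 1
51 = 5·10 + 1, so a_2 = 5
10 = 10·1 + 0, so a_3 = 10

[-3; 1, 5, 10]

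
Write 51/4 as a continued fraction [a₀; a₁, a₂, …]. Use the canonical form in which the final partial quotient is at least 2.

[12; 1, 3]

51 = 12·4 + 3, so a_0 = 12
4 = 1·3 + 1, so a_1 = 1
3 = 3·1 + 0, so a_2 = 3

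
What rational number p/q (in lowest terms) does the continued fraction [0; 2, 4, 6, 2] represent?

54/121

Build up convergents one term at a time:
a_0 = 0: 0/1
a_1 = 2: 1/2
a_2 = 4: 4/9
a_3 = 6: 25/56
a_4 = 2: 54/121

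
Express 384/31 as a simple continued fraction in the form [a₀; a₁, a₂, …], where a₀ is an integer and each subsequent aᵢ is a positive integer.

Apply division with remainder until the remainder is 0:
384 = 12·31 + 12, so a_0 = 12
31 = 2·12 + 7, so a_1 = 2
12 = 1·7 + 5, so a_2 = 1
7 = 1·5 + 2, so a_3 = 1
5 = 2·2 + 1, so a_4 = 2
2 = 2·1 + 0, so a_5 = 2

[12; 2, 1, 1, 2, 2]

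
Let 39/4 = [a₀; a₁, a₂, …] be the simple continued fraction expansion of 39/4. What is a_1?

1

39 ÷ 4 → quotient 9, remainder 3
4 ÷ 3 → quotient 1, remainder 1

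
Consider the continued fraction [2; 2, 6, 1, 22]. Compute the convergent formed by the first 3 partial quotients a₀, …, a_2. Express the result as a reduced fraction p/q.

32/13

Compute successive convergents:
a_0 = 2: 2/1
a_1 = 2: 5/2
a_2 = 6: 32/13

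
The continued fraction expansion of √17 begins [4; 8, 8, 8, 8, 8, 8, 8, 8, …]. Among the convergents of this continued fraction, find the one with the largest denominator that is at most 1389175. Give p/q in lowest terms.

a_0 = 4: 4/1  (≤ bound)
a_1 = 8: 33/8  (≤ bound)
a_2 = 8: 268/65  (≤ bound)
a_3 = 8: 2177/528  (≤ bound)
a_4 = 8: 17684/4289  (≤ bound)
a_5 = 8: 143649/34840  (≤ bound)
a_6 = 8: 1166876/283009  (≤ bound)
a_7 = 8: 9478657/2298912  (> 1389175, stop)

1166876/283009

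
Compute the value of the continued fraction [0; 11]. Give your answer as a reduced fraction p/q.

Start with 11.
0 + 1/(11/1) = 0 + 1/11 = 1/11

1/11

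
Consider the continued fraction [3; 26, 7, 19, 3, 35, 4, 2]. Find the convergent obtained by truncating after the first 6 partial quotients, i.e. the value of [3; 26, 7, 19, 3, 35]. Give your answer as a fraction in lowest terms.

1147618/377723

a_0 = 3: 3/1
a_1 = 26: 79/26
a_2 = 7: 556/183
a_3 = 19: 10643/3503
a_4 = 3: 32485/10692
a_5 = 35: 1147618/377723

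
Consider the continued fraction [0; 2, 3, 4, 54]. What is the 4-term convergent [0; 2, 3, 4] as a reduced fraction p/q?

Start with 4.
3 + 1/(4/1) = 3 + 1/4 = 13/4
2 + 1/(13/4) = 2 + 4/13 = 30/13
0 + 1/(30/13) = 0 + 13/30 = 13/30

13/30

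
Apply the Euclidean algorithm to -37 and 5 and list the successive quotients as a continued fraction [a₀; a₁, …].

-37 ÷ 5 → quotient -8, remainder 3
5 ÷ 3 → quotient 1, remainder 2
3 ÷ 2 → quotient 1, remainder 1
2 ÷ 1 → quotient 2, remainder 0

[-8; 1, 1, 2]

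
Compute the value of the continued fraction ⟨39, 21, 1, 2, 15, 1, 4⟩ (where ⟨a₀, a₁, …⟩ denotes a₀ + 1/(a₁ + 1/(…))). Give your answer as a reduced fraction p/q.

204797/5245

a_0 = 39: 39/1
a_1 = 21: 820/21
a_2 = 1: 859/22
a_3 = 2: 2538/65
a_4 = 15: 38929/997
a_5 = 1: 41467/1062
a_6 = 4: 204797/5245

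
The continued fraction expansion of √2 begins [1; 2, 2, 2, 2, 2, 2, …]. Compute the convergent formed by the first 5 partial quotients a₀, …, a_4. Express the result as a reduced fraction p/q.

41/29

Work from the innermost term outward:
Start with 2.
2 + 1/(2/1) = 2 + 1/2 = 5/2
2 + 1/(5/2) = 2 + 2/5 = 12/5
2 + 1/(12/5) = 2 + 5/12 = 29/12
1 + 1/(29/12) = 1 + 12/29 = 41/29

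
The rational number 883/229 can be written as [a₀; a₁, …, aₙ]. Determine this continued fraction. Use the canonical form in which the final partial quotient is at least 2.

883 = 3·229 + 196, so a_0 = 3
229 = 1·196 + 33, so a_1 = 1
196 = 5·33 + 31, so a_2 = 5
33 = 1·31 + 2, so a_3 = 1
31 = 15·2 + 1, so a_4 = 15
2 = 2·1 + 0, so a_5 = 2

[3; 1, 5, 1, 15, 2]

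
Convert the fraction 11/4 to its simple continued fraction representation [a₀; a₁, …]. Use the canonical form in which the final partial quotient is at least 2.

[2; 1, 3]

11 = 2·4 + 3, so a_0 = 2
4 = 1·3 + 1, so a_1 = 1
3 = 3·1 + 0, so a_2 = 3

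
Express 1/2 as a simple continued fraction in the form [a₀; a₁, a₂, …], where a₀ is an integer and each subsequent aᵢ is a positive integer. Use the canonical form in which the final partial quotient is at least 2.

[0; 2]

1 ÷ 2 → quotient 0, remainder 1
2 ÷ 1 → quotient 2, remainder 0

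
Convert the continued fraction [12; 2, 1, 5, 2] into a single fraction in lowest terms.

Start with 2.
5 + 1/(2/1) = 5 + 1/2 = 11/2
1 + 1/(11/2) = 1 + 2/11 = 13/11
2 + 1/(13/11) = 2 + 11/13 = 37/13
12 + 1/(37/13) = 12 + 13/37 = 457/37

457/37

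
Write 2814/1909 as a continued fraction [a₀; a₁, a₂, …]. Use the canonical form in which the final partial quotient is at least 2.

[1; 2, 9, 7, 14]

2814 = 1·1909 + 905, so a_0 = 1
1909 = 2·905 + 99, so a_1 = 2
905 = 9·99 + 14, so a_2 = 9
99 = 7·14 + 1, so a_3 = 7
14 = 14·1 + 0, so a_4 = 14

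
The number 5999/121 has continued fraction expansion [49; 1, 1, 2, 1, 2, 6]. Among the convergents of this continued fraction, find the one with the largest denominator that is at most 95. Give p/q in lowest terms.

a_0 = 49: 49/1  (≤ bound)
a_1 = 1: 50/1  (≤ bound)
a_2 = 1: 99/2  (≤ bound)
a_3 = 2: 248/5  (≤ bound)
a_4 = 1: 347/7  (≤ bound)
a_5 = 2: 942/19  (≤ bound)
a_6 = 6: 5999/121  (> 95, stop)

942/19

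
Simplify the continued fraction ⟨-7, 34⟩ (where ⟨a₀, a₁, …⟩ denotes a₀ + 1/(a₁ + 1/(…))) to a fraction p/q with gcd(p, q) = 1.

-237/34

Collapse the nested fraction from the inside out:
Start with 34.
-7 + 1/(34/1) = -7 + 1/34 = -237/34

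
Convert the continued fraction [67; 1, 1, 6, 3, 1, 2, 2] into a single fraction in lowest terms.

23773/352

Start with 2.
2 + 1/(2/1) = 2 + 1/2 = 5/2
1 + 1/(5/2) = 1 + 2/5 = 7/5
3 + 1/(7/5) = 3 + 5/7 = 26/7
6 + 1/(26/7) = 6 + 7/26 = 163/26
1 + 1/(163/26) = 1 + 26/163 = 189/163
1 + 1/(189/163) = 1 + 163/189 = 352/189
67 + 1/(352/189) = 67 + 189/352 = 23773/352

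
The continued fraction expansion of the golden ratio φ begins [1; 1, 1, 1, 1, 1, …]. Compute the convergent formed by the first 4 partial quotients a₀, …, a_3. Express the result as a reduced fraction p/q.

5/3

Collapse the nested fraction from the inside out:
Start with 1.
1 + 1/(1/1) = 1 + 1/1 = 2/1
1 + 1/(2/1) = 1 + 1/2 = 3/2
1 + 1/(3/2) = 1 + 2/3 = 5/3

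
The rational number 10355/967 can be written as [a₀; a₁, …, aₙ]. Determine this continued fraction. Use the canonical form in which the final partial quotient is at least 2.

[10; 1, 2, 2, 3, 40]

10355 = 10·967 + 685, so a_0 = 10
967 = 1·685 + 282, so a_1 = 1
685 = 2·282 + 121, so a_2 = 2
282 = 2·121 + 40, so a_3 = 2
121 = 3·40 + 1, so a_4 = 3
40 = 40·1 + 0, so a_5 = 40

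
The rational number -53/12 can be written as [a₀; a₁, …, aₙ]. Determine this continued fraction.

Run the Euclidean algorithm, recording each quotient:
-53 = -5·12 + 7, so a_0 = -5
12 = 1·7 + 5, so a_1 = 1
7 = 1·5 + 2, so a_2 = 1
5 = 2·2 + 1, so a_3 = 2
2 = 2·1 + 0, so a_4 = 2

[-5; 1, 1, 2, 2]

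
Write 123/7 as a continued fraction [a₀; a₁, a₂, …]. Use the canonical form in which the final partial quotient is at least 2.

[17; 1, 1, 3]

Apply division with remainder until the remainder is 0:
123 ÷ 7 → quotient 17, remainder 4
7 ÷ 4 → quotient 1, remainder 3
4 ÷ 3 → quotient 1, remainder 1
3 ÷ 1 → quotient 3, remainder 0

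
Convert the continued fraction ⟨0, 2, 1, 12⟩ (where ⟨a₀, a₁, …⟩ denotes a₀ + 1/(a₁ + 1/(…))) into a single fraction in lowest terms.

13/38

Collapse the nested fraction from the inside out:
Start with 12.
1 + 1/(12/1) = 1 + 1/12 = 13/12
2 + 1/(13/12) = 2 + 12/13 = 38/13
0 + 1/(38/13) = 0 + 13/38 = 13/38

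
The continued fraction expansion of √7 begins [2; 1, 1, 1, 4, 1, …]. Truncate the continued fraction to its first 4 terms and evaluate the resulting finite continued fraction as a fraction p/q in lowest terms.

8/3

Start with 1.
1 + 1/(1/1) = 1 + 1/1 = 2/1
1 + 1/(2/1) = 1 + 1/2 = 3/2
2 + 1/(3/2) = 2 + 2/3 = 8/3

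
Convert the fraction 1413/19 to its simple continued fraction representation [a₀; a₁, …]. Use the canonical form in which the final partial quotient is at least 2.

1413 ÷ 19 → quotient 74, remainder 7
19 ÷ 7 → quotient 2, remainder 5
7 ÷ 5 → quotient 1, remainder 2
5 ÷ 2 → quotient 2, remainder 1
2 ÷ 1 → quotient 2, remainder 0

[74; 2, 1, 2, 2]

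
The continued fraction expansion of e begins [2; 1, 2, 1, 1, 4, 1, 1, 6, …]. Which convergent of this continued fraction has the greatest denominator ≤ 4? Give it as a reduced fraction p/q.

11/4

List convergents until the denominator exceeds the bound:
a_0 = 2: 2/1  (≤ bound)
a_1 = 1: 3/1  (≤ bound)
a_2 = 2: 8/3  (≤ bound)
a_3 = 1: 11/4  (≤ bound)
a_4 = 1: 19/7  (> 4, stop)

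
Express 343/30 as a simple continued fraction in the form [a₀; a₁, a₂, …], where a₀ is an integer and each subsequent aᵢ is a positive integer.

343 = 11·30 + 13, so a_0 = 11
30 = 2·13 + 4, so a_1 = 2
13 = 3·4 + 1, so a_2 = 3
4 = 4·1 + 0, so a_3 = 4

[11; 2, 3, 4]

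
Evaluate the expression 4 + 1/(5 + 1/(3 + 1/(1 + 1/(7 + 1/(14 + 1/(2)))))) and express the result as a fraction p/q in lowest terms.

19983/4769

Start with 2.
14 + 1/(2/1) = 14 + 1/2 = 29/2
7 + 1/(29/2) = 7 + 2/29 = 205/29
1 + 1/(205/29) = 1 + 29/205 = 234/205
3 + 1/(234/205) = 3 + 205/234 = 907/234
5 + 1/(907/234) = 5 + 234/907 = 4769/907
4 + 1/(4769/907) = 4 + 907/4769 = 19983/4769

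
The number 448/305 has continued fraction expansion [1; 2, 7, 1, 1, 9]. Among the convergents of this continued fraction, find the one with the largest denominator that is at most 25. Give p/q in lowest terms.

25/17

a_0 = 1: 1/1  (≤ bound)
a_1 = 2: 3/2  (≤ bound)
a_2 = 7: 22/15  (≤ bound)
a_3 = 1: 25/17  (≤ bound)
a_4 = 1: 47/32  (> 25, stop)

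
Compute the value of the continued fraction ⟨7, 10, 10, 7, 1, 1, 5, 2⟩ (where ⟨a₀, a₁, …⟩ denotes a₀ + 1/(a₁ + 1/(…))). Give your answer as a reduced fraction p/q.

Start with 2.
5 + 1/(2/1) = 5 + 1/2 = 11/2
1 + 1/(11/2) = 1 + 2/11 = 13/11
1 + 1/(13/11) = 1 + 11/13 = 24/13
7 + 1/(24/13) = 7 + 13/24 = 181/24
10 + 1/(181/24) = 10 + 24/181 = 1834/181
10 + 1/(1834/181) = 10 + 181/1834 = 18521/1834
7 + 1/(18521/1834) = 7 + 1834/18521 = 131481/18521

131481/18521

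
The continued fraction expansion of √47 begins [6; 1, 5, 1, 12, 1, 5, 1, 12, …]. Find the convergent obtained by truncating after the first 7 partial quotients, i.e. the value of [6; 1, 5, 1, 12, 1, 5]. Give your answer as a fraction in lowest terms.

a_0 = 6: 6/1
a_1 = 1: 7/1
a_2 = 5: 41/6
a_3 = 1: 48/7
a_4 = 12: 617/90
a_5 = 1: 665/97
a_6 = 5: 3942/575

3942/575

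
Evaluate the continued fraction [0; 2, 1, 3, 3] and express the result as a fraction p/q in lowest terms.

13/36

Start with 3.
3 + 1/(3/1) = 3 + 1/3 = 10/3
1 + 1/(10/3) = 1 + 3/10 = 13/10
2 + 1/(13/10) = 2 + 10/13 = 36/13
0 + 1/(36/13) = 0 + 13/36 = 13/36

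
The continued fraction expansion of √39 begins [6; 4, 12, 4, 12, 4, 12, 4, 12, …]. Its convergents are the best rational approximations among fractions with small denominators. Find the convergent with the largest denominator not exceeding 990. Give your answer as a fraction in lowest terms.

a_0 = 6: 6/1  (≤ bound)
a_1 = 4: 25/4  (≤ bound)
a_2 = 12: 306/49  (≤ bound)
a_3 = 4: 1249/200  (≤ bound)
a_4 = 12: 15294/2449  (> 990, stop)

1249/200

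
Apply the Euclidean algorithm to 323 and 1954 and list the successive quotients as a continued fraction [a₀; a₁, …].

[0; 6, 20, 5, 3]

⌊323/1954⌋ = 0, remainder 323
⌊1954/323⌋ = 6, remainder 16
⌊323/16⌋ = 20, remainder 3
⌊16/3⌋ = 5, remainder 1
⌊3/1⌋ = 3, remainder 0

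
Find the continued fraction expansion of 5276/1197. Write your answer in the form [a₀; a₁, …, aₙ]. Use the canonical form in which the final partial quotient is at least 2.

Repeatedly divide and take the remainder:
⌊5276/1197⌋ = 4, remainder 488
⌊1197/488⌋ = 2, remainder 221
⌊488/221⌋ = 2, remainder 46
⌊221/46⌋ = 4, remainder 37
⌊46/37⌋ = 1, remainder 9
⌊37/9⌋ = 4, remainder 1
⌊9/1⌋ = 9, remainder 0

[4; 2, 2, 4, 1, 4, 9]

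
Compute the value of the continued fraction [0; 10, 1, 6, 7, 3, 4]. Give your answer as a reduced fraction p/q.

678/7363

a_0 = 0: 0/1
a_1 = 10: 1/10
a_2 = 1: 1/11
a_3 = 6: 7/76
a_4 = 7: 50/543
a_5 = 3: 157/1705
a_6 = 4: 678/7363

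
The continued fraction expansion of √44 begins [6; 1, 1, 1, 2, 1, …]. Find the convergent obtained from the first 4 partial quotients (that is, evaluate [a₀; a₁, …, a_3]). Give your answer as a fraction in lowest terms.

a_0 = 6: 6/1
a_1 = 1: 7/1
a_2 = 1: 13/2
a_3 = 1: 20/3

20/3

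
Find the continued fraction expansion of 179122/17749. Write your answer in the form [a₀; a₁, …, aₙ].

[10; 10, 1, 7, 25, 2, 1, 2]

Apply division with remainder until the remainder is 0:
179122 = 10·17749 + 1632, so a_0 = 10
17749 = 10·1632 + 1429, so a_1 = 10
1632 = 1·1429 + 203, so a_2 = 1
1429 = 7·203 + 8, so a_3 = 7
203 = 25·8 + 3, so a_4 = 25
8 = 2·3 + 2, so a_5 = 2
3 = 1·2 + 1, so a_6 = 1
2 = 2·1 + 0, so a_7 = 2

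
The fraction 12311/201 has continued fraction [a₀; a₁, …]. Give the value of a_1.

Repeatedly divide and take the remainder:
⌊12311/201⌋ = 61, remainder 50
⌊201/50⌋ = 4, remainder 1

4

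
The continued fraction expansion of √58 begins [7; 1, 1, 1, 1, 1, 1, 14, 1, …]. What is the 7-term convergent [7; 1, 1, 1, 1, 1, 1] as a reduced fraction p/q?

a_0 = 7: 7/1
a_1 = 1: 8/1
a_2 = 1: 15/2
a_3 = 1: 23/3
a_4 = 1: 38/5
a_5 = 1: 61/8
a_6 = 1: 99/13

99/13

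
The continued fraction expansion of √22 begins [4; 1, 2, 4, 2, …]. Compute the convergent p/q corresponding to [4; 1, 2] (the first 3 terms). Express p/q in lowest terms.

14/3

Start with 2.
1 + 1/(2/1) = 1 + 1/2 = 3/2
4 + 1/(3/2) = 4 + 2/3 = 14/3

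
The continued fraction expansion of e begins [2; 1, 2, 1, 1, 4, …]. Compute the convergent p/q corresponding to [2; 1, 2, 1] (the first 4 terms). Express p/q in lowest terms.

a_0 = 2: 2/1
a_1 = 1: 3/1
a_2 = 2: 8/3
a_3 = 1: 11/4

11/4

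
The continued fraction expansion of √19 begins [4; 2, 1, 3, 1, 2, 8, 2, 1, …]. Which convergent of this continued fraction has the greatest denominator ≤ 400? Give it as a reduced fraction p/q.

List convergents until the denominator exceeds the bound:
a_0 = 4: 4/1  (≤ bound)
a_1 = 2: 9/2  (≤ bound)
a_2 = 1: 13/3  (≤ bound)
a_3 = 3: 48/11  (≤ bound)
a_4 = 1: 61/14  (≤ bound)
a_5 = 2: 170/39  (≤ bound)
a_6 = 8: 1421/326  (≤ bound)
a_7 = 2: 3012/691  (> 400, stop)

1421/326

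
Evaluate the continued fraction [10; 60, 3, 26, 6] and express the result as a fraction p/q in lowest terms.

Start with 6.
26 + 1/(6/1) = 26 + 1/6 = 157/6
3 + 1/(157/6) = 3 + 6/157 = 477/157
60 + 1/(477/157) = 60 + 157/477 = 28777/477
10 + 1/(28777/477) = 10 + 477/28777 = 288247/28777

288247/28777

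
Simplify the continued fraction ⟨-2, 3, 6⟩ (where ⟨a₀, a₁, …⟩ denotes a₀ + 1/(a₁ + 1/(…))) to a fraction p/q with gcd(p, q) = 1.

a_0 = -2: -2/1
a_1 = 3: -5/3
a_2 = 6: -32/19

-32/19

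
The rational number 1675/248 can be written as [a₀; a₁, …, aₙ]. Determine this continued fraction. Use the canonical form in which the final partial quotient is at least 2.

[6; 1, 3, 15, 4]

⌊1675/248⌋ = 6, remainder 187
⌊248/187⌋ = 1, remainder 61
⌊187/61⌋ = 3, remainder 4
⌊61/4⌋ = 15, remainder 1
⌊4/1⌋ = 4, remainder 0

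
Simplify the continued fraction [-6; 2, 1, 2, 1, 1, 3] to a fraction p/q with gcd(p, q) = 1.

Start with 3.
1 + 1/(3/1) = 1 + 1/3 = 4/3
1 + 1/(4/3) = 1 + 3/4 = 7/4
2 + 1/(7/4) = 2 + 4/7 = 18/7
1 + 1/(18/7) = 1 + 7/18 = 25/18
2 + 1/(25/18) = 2 + 18/25 = 68/25
-6 + 1/(68/25) = -6 + 25/68 = -383/68

-383/68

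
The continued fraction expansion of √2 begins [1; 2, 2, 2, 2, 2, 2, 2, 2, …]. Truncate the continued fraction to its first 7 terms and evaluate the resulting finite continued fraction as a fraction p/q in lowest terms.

Compute successive convergents:
a_0 = 1: 1/1
a_1 = 2: 3/2
a_2 = 2: 7/5
a_3 = 2: 17/12
a_4 = 2: 41/29
a_5 = 2: 99/70
a_6 = 2: 239/169

239/169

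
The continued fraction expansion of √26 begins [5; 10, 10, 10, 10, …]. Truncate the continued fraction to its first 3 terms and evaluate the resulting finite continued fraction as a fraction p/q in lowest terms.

Build up convergents one term at a time:
a_0 = 5: 5/1
a_1 = 10: 51/10
a_2 = 10: 515/101

515/101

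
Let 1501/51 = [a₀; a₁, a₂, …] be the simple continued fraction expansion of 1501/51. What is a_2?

3

Run the Euclidean algorithm, recording each quotient:
1501 ÷ 51 → quotient 29, remainder 22
51 ÷ 22 → quotient 2, remainder 7
22 ÷ 7 → quotient 3, remainder 1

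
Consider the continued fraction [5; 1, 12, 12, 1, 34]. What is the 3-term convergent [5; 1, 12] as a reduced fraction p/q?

77/13

a_0 = 5: 5/1
a_1 = 1: 6/1
a_2 = 12: 77/13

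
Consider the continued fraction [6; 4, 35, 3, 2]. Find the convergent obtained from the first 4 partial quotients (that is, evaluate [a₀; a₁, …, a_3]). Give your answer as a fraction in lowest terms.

2668/427

Use the convergent recurrence hₖ = aₖ·hₖ₋₁ + hₖ₋₂ (and likewise for the denominators kₖ):
a_0 = 6: 6/1
a_1 = 4: 25/4
a_2 = 35: 881/141
a_3 = 3: 2668/427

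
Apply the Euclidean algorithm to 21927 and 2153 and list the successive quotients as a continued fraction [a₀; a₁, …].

21927 = 10·2153 + 397, so a_0 = 10
2153 = 5·397 + 168, so a_1 = 5
397 = 2·168 + 61, so a_2 = 2
168 = 2·61 + 46, so a_3 = 2
61 = 1·46 + 15, so a_4 = 1
46 = 3·15 + 1, so a_5 = 3
15 = 15·1 + 0, so a_6 = 15

[10; 5, 2, 2, 1, 3, 15]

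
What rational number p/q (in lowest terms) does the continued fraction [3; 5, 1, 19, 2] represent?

773/244

Starting at the tail and folding back:
Start with 2.
19 + 1/(2/1) = 19 + 1/2 = 39/2
1 + 1/(39/2) = 1 + 2/39 = 41/39
5 + 1/(41/39) = 5 + 39/41 = 244/41
3 + 1/(244/41) = 3 + 41/244 = 773/244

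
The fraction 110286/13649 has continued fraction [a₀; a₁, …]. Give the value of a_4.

52

110286 = 8·13649 + 1094, so a_0 = 8
13649 = 12·1094 + 521, so a_1 = 12
1094 = 2·521 + 52, so a_2 = 2
521 = 10·52 + 1, so a_3 = 10
52 = 52·1 + 0, so a_4 = 52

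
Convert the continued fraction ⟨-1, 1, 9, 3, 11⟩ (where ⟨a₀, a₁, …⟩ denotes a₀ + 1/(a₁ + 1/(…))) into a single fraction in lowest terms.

Use the convergent recurrence hₖ = aₖ·hₖ₋₁ + hₖ₋₂ (and likewise for the denominators kₖ):
a_0 = -1: -1/1
a_1 = 1: 0/1
a_2 = 9: -1/10
a_3 = 3: -3/31
a_4 = 11: -34/351

-34/351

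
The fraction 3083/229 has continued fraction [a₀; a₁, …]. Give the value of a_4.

Run the Euclidean algorithm, recording each quotient:
3083 ÷ 229 → quotient 13, remainder 106
229 ÷ 106 → quotient 2, remainder 17
106 ÷ 17 → quotient 6, remainder 4
17 ÷ 4 → quotient 4, remainder 1
4 ÷ 1 → quotient 4, remainder 0

4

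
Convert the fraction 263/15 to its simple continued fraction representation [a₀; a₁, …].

263 = 17·15 + 8, so a_0 = 17
15 = 1·8 + 7, so a_1 = 1
8 = 1·7 + 1, so a_2 = 1
7 = 7·1 + 0, so a_3 = 7

[17; 1, 1, 7]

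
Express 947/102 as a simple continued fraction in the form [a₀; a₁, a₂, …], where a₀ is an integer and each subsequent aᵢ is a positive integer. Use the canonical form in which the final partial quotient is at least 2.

[9; 3, 1, 1, 14]

947 = 9·102 + 29, so a_0 = 9
102 = 3·29 + 15, so a_1 = 3
29 = 1·15 + 14, so a_2 = 1
15 = 1·14 + 1, so a_3 = 1
14 = 14·1 + 0, so a_4 = 14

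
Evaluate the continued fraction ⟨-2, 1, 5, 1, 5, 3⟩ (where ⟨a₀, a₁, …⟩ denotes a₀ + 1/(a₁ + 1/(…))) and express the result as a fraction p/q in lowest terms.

-149/130

a_0 = -2: -2/1
a_1 = 1: -1/1
a_2 = 5: -7/6
a_3 = 1: -8/7
a_4 = 5: -47/41
a_5 = 3: -149/130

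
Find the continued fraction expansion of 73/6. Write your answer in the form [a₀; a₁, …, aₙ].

Apply division with remainder until the remainder is 0:
⌊73/6⌋ = 12, remainder 1
⌊6/1⌋ = 6, remainder 0

[12; 6]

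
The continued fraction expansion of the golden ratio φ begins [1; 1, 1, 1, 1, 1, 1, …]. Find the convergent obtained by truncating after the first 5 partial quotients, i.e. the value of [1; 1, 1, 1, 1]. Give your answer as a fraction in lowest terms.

8/5

a_0 = 1: 1/1
a_1 = 1: 2/1
a_2 = 1: 3/2
a_3 = 1: 5/3
a_4 = 1: 8/5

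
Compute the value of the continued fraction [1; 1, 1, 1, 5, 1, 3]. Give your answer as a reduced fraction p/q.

127/77

Start with 3.
1 + 1/(3/1) = 1 + 1/3 = 4/3
5 + 1/(4/3) = 5 + 3/4 = 23/4
1 + 1/(23/4) = 1 + 4/23 = 27/23
1 + 1/(27/23) = 1 + 23/27 = 50/27
1 + 1/(50/27) = 1 + 27/50 = 77/50
1 + 1/(77/50) = 1 + 50/77 = 127/77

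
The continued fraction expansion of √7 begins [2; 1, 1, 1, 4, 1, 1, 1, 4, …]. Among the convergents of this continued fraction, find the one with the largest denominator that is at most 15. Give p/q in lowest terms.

37/14

a_0 = 2: 2/1  (≤ bound)
a_1 = 1: 3/1  (≤ bound)
a_2 = 1: 5/2  (≤ bound)
a_3 = 1: 8/3  (≤ bound)
a_4 = 4: 37/14  (≤ bound)
a_5 = 1: 45/17  (> 15, stop)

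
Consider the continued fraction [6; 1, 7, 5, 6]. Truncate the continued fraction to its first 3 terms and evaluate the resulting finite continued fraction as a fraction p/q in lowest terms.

Start with 7.
1 + 1/(7/1) = 1 + 1/7 = 8/7
6 + 1/(8/7) = 6 + 7/8 = 55/8

55/8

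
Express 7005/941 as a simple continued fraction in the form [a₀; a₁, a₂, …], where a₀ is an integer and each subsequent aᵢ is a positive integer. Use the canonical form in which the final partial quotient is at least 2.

Repeatedly divide and take the remainder:
7005 = 7·941 + 418, so a_0 = 7
941 = 2·418 + 105, so a_1 = 2
418 = 3·105 + 103, so a_2 = 3
105 = 1·103 + 2, so a_3 = 1
103 = 51·2 + 1, so a_4 = 51
2 = 2·1 + 0, so a_5 = 2

[7; 2, 3, 1, 51, 2]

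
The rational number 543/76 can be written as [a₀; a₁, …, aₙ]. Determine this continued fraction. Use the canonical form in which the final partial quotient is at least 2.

Run the Euclidean algorithm, recording each quotient:
⌊543/76⌋ = 7, remainder 11
⌊76/11⌋ = 6, remainder 10
⌊11/10⌋ = 1, remainder 1
⌊10/1⌋ = 10, remainder 0

[7; 6, 1, 10]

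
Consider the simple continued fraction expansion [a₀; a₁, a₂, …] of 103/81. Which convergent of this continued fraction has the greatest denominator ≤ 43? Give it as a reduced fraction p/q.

a_0 = 1: 1/1  (≤ bound)
a_1 = 3: 4/3  (≤ bound)
a_2 = 1: 5/4  (≤ bound)
a_3 = 2: 14/11  (≤ bound)
a_4 = 7: 103/81  (> 43, stop)

14/11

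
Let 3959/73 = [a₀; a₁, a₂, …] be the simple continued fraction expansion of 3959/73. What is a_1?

3959 ÷ 73 → quotient 54, remainder 17
73 ÷ 17 → quotient 4, remainder 5

4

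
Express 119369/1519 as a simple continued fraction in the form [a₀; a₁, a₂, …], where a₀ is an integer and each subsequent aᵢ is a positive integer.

⌊119369/1519⌋ = 78, remainder 887
⌊1519/887⌋ = 1, remainder 632
⌊887/632⌋ = 1, remainder 255
⌊632/255⌋ = 2, remainder 122
⌊255/122⌋ = 2, remainder 11
⌊122/11⌋ = 11, remainder 1
⌊11/1⌋ = 11, remainder 0

[78; 1, 1, 2, 2, 11, 11]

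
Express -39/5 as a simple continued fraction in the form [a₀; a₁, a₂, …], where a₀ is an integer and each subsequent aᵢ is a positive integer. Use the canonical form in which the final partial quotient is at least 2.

[-8; 5]

⌊-39/5⌋ = -8, remainder 1
⌊5/1⌋ = 5, remainder 0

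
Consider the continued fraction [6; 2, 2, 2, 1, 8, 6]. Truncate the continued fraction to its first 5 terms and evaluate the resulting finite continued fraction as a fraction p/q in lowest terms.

Start with 1.
2 + 1/(1/1) = 2 + 1/1 = 3/1
2 + 1/(3/1) = 2 + 1/3 = 7/3
2 + 1/(7/3) = 2 + 3/7 = 17/7
6 + 1/(17/7) = 6 + 7/17 = 109/17

109/17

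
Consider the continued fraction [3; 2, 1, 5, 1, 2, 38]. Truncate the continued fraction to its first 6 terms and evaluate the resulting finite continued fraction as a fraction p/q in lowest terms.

191/57

Starting at the tail and folding back:
Start with 2.
1 + 1/(2/1) = 1 + 1/2 = 3/2
5 + 1/(3/2) = 5 + 2/3 = 17/3
1 + 1/(17/3) = 1 + 3/17 = 20/17
2 + 1/(20/17) = 2 + 17/20 = 57/20
3 + 1/(57/20) = 3 + 20/57 = 191/57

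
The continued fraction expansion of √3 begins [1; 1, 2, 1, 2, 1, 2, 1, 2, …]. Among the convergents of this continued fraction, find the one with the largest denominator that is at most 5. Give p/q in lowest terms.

7/4

a_0 = 1: 1/1  (≤ bound)
a_1 = 1: 2/1  (≤ bound)
a_2 = 2: 5/3  (≤ bound)
a_3 = 1: 7/4  (≤ bound)
a_4 = 2: 19/11  (> 5, stop)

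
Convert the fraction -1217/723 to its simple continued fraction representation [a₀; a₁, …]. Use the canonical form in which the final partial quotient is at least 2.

⌊-1217/723⌋ = -2, remainder 229
⌊723/229⌋ = 3, remainder 36
⌊229/36⌋ = 6, remainder 13
⌊36/13⌋ = 2, remainder 10
⌊13/10⌋ = 1, remainder 3
⌊10/3⌋ = 3, remainder 1
⌊3/1⌋ = 3, remainder 0

[-2; 3, 6, 2, 1, 3, 3]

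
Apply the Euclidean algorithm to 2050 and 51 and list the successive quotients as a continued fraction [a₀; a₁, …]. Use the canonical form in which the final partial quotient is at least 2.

[40; 5, 10]

2050 ÷ 51 → quotient 40, remainder 10
51 ÷ 10 → quotient 5, remainder 1
10 ÷ 1 → quotient 10, remainder 0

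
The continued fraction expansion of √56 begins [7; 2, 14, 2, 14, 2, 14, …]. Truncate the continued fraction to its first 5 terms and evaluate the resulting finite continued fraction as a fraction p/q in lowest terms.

a_0 = 7: 7/1
a_1 = 2: 15/2
a_2 = 14: 217/29
a_3 = 2: 449/60
a_4 = 14: 6503/869

6503/869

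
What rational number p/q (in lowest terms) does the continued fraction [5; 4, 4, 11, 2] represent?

2089/399

Start with 2.
11 + 1/(2/1) = 11 + 1/2 = 23/2
4 + 1/(23/2) = 4 + 2/23 = 94/23
4 + 1/(94/23) = 4 + 23/94 = 399/94
5 + 1/(399/94) = 5 + 94/399 = 2089/399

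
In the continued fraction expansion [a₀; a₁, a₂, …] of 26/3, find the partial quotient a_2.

⌊26/3⌋ = 8, remainder 2
⌊3/2⌋ = 1, remainder 1
⌊2/1⌋ = 2, remainder 0

2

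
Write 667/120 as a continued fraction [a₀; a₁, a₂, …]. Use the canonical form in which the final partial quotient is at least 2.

[5; 1, 1, 3, 1, 3, 1, 2]

Apply division with remainder until the remainder is 0:
667 = 5·120 + 67, so a_0 = 5
120 = 1·67 + 53, so a_1 = 1
67 = 1·53 + 14, so a_2 = 1
53 = 3·14 + 11, so a_3 = 3
14 = 1·11 + 3, so a_4 = 1
11 = 3·3 + 2, so a_5 = 3
3 = 1·2 + 1, so a_6 = 1
2 = 2·1 + 0, so a_7 = 2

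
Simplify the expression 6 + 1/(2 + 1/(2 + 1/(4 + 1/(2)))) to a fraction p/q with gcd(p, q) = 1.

314/49

a_0 = 6: 6/1
a_1 = 2: 13/2
a_2 = 2: 32/5
a_3 = 4: 141/22
a_4 = 2: 314/49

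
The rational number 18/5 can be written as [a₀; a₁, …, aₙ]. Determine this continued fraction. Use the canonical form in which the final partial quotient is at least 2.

⌊18/5⌋ = 3, remainder 3
⌊5/3⌋ = 1, remainder 2
⌊3/2⌋ = 1, remainder 1
⌊2/1⌋ = 2, remainder 0

[3; 1, 1, 2]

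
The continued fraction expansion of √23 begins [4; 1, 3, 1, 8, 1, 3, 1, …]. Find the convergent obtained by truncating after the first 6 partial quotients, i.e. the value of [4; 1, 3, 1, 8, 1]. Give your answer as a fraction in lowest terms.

Starting at the tail and folding back:
Start with 1.
8 + 1/(1/1) = 8 + 1/1 = 9/1
1 + 1/(9/1) = 1 + 1/9 = 10/9
3 + 1/(10/9) = 3 + 9/10 = 39/10
1 + 1/(39/10) = 1 + 10/39 = 49/39
4 + 1/(49/39) = 4 + 39/49 = 235/49

235/49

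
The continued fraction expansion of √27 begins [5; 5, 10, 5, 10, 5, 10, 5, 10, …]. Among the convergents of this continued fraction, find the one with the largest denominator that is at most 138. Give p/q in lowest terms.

a_0 = 5: 5/1  (≤ bound)
a_1 = 5: 26/5  (≤ bound)
a_2 = 10: 265/51  (≤ bound)
a_3 = 5: 1351/260  (> 138, stop)

265/51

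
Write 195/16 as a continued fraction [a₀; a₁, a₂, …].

[12; 5, 3]

195 = 12·16 + 3, so a_0 = 12
16 = 5·3 + 1, so a_1 = 5
3 = 3·1 + 0, so a_2 = 3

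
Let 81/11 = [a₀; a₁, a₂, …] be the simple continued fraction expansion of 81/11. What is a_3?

Run the Euclidean algorithm, recording each quotient:
⌊81/11⌋ = 7, remainder 4
⌊11/4⌋ = 2, remainder 3
⌊4/3⌋ = 1, remainder 1
⌊3/1⌋ = 3, remainder 0

3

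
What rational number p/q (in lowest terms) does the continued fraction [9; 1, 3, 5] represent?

Compute successive convergents:
a_0 = 9: 9/1
a_1 = 1: 10/1
a_2 = 3: 39/4
a_3 = 5: 205/21

205/21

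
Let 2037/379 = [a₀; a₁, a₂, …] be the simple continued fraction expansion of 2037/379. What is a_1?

2

2037 = 5·379 + 142, so a_0 = 5
379 = 2·142 + 95, so a_1 = 2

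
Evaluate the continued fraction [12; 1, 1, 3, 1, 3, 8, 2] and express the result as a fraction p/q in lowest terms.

7485/596

a_0 = 12: 12/1
a_1 = 1: 13/1
a_2 = 1: 25/2
a_3 = 3: 88/7
a_4 = 1: 113/9
a_5 = 3: 427/34
a_6 = 8: 3529/281
a_7 = 2: 7485/596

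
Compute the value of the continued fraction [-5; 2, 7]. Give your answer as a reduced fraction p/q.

-68/15

Start with 7.
2 + 1/(7/1) = 2 + 1/7 = 15/7
-5 + 1/(15/7) = -5 + 7/15 = -68/15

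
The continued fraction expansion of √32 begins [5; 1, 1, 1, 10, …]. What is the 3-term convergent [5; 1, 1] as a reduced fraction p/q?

11/2

Work from the innermost term outward:
Start with 1.
1 + 1/(1/1) = 1 + 1/1 = 2/1
5 + 1/(2/1) = 5 + 1/2 = 11/2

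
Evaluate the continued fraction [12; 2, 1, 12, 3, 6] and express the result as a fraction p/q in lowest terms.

Starting at the tail and folding back:
Start with 6.
3 + 1/(6/1) = 3 + 1/6 = 19/6
12 + 1/(19/6) = 12 + 6/19 = 234/19
1 + 1/(234/19) = 1 + 19/234 = 253/234
2 + 1/(253/234) = 2 + 234/253 = 740/253
12 + 1/(740/253) = 12 + 253/740 = 9133/740

9133/740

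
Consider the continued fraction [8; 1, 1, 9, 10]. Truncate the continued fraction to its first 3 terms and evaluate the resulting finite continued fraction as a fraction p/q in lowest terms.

17/2

Start with 1.
1 + 1/(1/1) = 1 + 1/1 = 2/1
8 + 1/(2/1) = 8 + 1/2 = 17/2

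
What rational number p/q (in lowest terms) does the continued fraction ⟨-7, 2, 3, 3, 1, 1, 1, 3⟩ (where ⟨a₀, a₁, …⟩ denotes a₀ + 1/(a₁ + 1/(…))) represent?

-1983/302

Start with 3.
1 + 1/(3/1) = 1 + 1/3 = 4/3
1 + 1/(4/3) = 1 + 3/4 = 7/4
1 + 1/(7/4) = 1 + 4/7 = 11/7
3 + 1/(11/7) = 3 + 7/11 = 40/11
3 + 1/(40/11) = 3 + 11/40 = 131/40
2 + 1/(131/40) = 2 + 40/131 = 302/131
-7 + 1/(302/131) = -7 + 131/302 = -1983/302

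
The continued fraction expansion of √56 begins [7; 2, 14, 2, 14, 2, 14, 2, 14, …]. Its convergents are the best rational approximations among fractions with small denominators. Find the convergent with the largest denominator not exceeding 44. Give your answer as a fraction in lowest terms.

a_0 = 7: 7/1  (≤ bound)
a_1 = 2: 15/2  (≤ bound)
a_2 = 14: 217/29  (≤ bound)
a_3 = 2: 449/60  (> 44, stop)

217/29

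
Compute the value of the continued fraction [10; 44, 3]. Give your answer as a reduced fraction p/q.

1333/133

a_0 = 10: 10/1
a_1 = 44: 441/44
a_2 = 3: 1333/133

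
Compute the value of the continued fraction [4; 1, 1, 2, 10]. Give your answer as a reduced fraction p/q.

Build up convergents one term at a time:
a_0 = 4: 4/1
a_1 = 1: 5/1
a_2 = 1: 9/2
a_3 = 2: 23/5
a_4 = 10: 239/52

239/52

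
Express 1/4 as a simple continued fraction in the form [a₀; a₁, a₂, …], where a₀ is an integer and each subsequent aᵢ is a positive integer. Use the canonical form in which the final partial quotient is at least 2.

[0; 4]

1 = 0·4 + 1, so a_0 = 0
4 = 4·1 + 0, so a_1 = 4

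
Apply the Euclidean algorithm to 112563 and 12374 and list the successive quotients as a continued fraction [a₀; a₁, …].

[9; 10, 2, 1, 25, 1, 14]

Run the Euclidean algorithm, recording each quotient:
112563 = 9·12374 + 1197, so a_0 = 9
12374 = 10·1197 + 404, so a_1 = 10
1197 = 2·404 + 389, so a_2 = 2
404 = 1·389 + 15, so a_3 = 1
389 = 25·15 + 14, so a_4 = 25
15 = 1·14 + 1, so a_5 = 1
14 = 14·1 + 0, so a_6 = 14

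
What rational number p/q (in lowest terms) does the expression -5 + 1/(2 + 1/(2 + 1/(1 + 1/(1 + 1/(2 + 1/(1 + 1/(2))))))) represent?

Start with 2.
1 + 1/(2/1) = 1 + 1/2 = 3/2
2 + 1/(3/2) = 2 + 2/3 = 8/3
1 + 1/(8/3) = 1 + 3/8 = 11/8
1 + 1/(11/8) = 1 + 8/11 = 19/11
2 + 1/(19/11) = 2 + 11/19 = 49/19
2 + 1/(49/19) = 2 + 19/49 = 117/49
-5 + 1/(117/49) = -5 + 49/117 = -536/117

-536/117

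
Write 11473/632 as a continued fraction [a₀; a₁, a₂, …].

[18; 6, 1, 1, 15, 1, 2]

⌊11473/632⌋ = 18, remainder 97
⌊632/97⌋ = 6, remainder 50
⌊97/50⌋ = 1, remainder 47
⌊50/47⌋ = 1, remainder 3
⌊47/3⌋ = 15, remainder 2
⌊3/2⌋ = 1, remainder 1
⌊2/1⌋ = 2, remainder 0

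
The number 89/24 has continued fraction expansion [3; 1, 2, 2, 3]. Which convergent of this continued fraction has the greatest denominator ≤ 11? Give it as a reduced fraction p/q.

26/7

List convergents until the denominator exceeds the bound:
a_0 = 3: 3/1  (≤ bound)
a_1 = 1: 4/1  (≤ bound)
a_2 = 2: 11/3  (≤ bound)
a_3 = 2: 26/7  (≤ bound)
a_4 = 3: 89/24  (> 11, stop)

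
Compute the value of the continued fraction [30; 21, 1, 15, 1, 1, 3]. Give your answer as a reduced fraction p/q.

a_0 = 30: 30/1
a_1 = 21: 631/21
a_2 = 1: 661/22
a_3 = 15: 10546/351
a_4 = 1: 11207/373
a_5 = 1: 21753/724
a_6 = 3: 76466/2545

76466/2545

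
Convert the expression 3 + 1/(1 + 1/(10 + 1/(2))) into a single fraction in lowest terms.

a_0 = 3: 3/1
a_1 = 1: 4/1
a_2 = 10: 43/11
a_3 = 2: 90/23

90/23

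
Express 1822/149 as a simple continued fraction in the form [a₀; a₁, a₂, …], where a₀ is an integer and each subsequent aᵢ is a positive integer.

[12; 4, 2, 1, 1, 1, 1, 2]

Repeatedly divide and take the remainder:
⌊1822/149⌋ = 12, remainder 34
⌊149/34⌋ = 4, remainder 13
⌊34/13⌋ = 2, remainder 8
⌊13/8⌋ = 1, remainder 5
⌊8/5⌋ = 1, remainder 3
⌊5/3⌋ = 1, remainder 2
⌊3/2⌋ = 1, remainder 1
⌊2/1⌋ = 2, remainder 0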